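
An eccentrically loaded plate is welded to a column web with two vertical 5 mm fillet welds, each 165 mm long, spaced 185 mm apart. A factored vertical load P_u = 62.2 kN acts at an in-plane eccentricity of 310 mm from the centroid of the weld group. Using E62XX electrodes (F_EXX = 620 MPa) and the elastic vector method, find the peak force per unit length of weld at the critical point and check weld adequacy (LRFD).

f_max ≈ 819 N/mm; adequate

Total weld length L_w = 330 mm. Treat welds as unit-width lines.
Polar moment about centroid: J = 2[d³/12 + d(b/2)²] = 2[165³/12 + 165×92.5²] = 3572000 mm³.
Direct shear f_v = P/L_w = 62.2×10³ / 330 = 188.5 N/mm (vertical).
Torsion M = P·e = 62.2×10³ × 310 = 19282000 N·mm.
Critical point at (x, y) = (92.5, 82.5) from centroid. f_tx = M·y/J = 445.3 N/mm; f_ty = M·x/J = 499.3 N/mm.
Resultant f_max = √[f_tx² + (f_v + f_ty)²] = √[445.3² + (188.5 + 499.3)²] = 819.4 N/mm.
Capacity per unit length: φr_n = 0.75 × 0.6 × 620 × (0.707 × 5) = 986.3 N/mm.
819.4 ≤ 986.3 → adequate.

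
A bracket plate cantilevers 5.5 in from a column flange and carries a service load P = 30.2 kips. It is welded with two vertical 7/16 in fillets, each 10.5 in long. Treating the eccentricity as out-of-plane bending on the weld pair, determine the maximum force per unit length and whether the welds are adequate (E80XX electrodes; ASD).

E80XX → F_EXX = 80 ksi.
L_w = 2 × 10.5 = 21 in; section modulus (unit throat) S = 2 × L²/6 = 36.75 in².
Direct shear f_v = P/L_w = 30.2/21 = 1.438 kip/in.
Moment M = P × e = 30.2 × 5.5 = 166.1 kip·in; bending f_b = M/S = 4.52 kip/in.
f_max = √(f_v² + f_b²) = √(1.438² + 4.52²) = 4.743 kip/in.
r_n/Ω = (1/2.0) × 0.6 × 80 × (0.707 × 0.4375) = 7.423 kip/in → adequate.

f_max ≈ 4.74 kip/in; adequate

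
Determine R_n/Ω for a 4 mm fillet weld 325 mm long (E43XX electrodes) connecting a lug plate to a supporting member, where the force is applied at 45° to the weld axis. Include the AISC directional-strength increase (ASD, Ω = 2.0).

R_n/Ω ≈ 154 kN

E43XX → F_EXX = 430 MPa.
t_e = 0.707 × 4 = 2.828 mm; A_we = 2.828 × 325 = 919.1 mm².
Directional factor: 1.0 + 0.5 sin^1.5(45°) = 1.297.
F_nw = 0.6 × 430 × 1.297 = 334.7 MPa.
R_n/Ω = (334.7 × 919.1) / 2.0 × 10⁻³ = 153.8 kN.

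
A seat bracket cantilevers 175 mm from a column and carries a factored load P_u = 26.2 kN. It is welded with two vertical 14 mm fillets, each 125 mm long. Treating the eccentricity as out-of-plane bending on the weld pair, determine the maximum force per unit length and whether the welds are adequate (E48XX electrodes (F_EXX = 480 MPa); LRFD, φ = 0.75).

L_w = 2 × 125 = 250 mm; section modulus (unit throat) S = 2 × L²/6 = 5208 mm².
Direct shear f_v = P/L_w = 26.2×10³/250 = 104.8 N/mm.
Moment M = P × e = 26.2×10³ × 175 = 4585000 N·mm; bending f_b = M/S = 880.3 N/mm.
f_max = √(f_v² + f_b²) = √(104.8² + 880.3²) = 886.5 N/mm.
φr_n = 0.75 × 0.6 × 480 × (0.707 × 14) = 2138 N/mm → adequate.

f_max ≈ 887 N/mm; adequate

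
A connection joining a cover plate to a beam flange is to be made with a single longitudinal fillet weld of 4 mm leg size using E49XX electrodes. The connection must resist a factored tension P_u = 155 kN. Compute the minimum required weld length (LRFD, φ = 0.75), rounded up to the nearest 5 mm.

L = 250 mm

E49XX → F_EXX = 490 MPa.
Throat t_e = 0.707 × 4 = 2.828 mm.
φr_n = 0.75 × 0.6 × 490 × 2.828 × 10⁻³ = 0.6236 kN/mm.
L_req = P_u / φr_n = 155 / 0.6236 = 248.6 mm total.
Round up → use L = 250 mm.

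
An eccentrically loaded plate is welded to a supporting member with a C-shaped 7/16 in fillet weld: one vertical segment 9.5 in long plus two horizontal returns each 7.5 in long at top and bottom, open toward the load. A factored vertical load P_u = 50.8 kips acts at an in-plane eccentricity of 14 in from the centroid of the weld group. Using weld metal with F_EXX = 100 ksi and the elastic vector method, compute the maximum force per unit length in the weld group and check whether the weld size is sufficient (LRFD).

Total weld length L_w = 24.5 in. Treat welds as unit-width lines.
Centroid: x̄ = 2×7.5×3.75 / 24.5 = 2.296 in from the vertical weld.
Polar moment about centroid: J = I_x + I_y = [9.5³/12 + 2×7.5×4.75²] + [9.5×2.296² + 2(7.5³/12 + 7.5×1.454²)] = 562 in³.
Direct shear f_v = P/L_w = 50.8 / 24.5 = 2.073 kip/in (vertical).
Torsion M = P·e = 50.8 × 14 = 711.2 kip·in.
Critical point at (x, y) = (5.204, 4.75) from centroid. f_tx = M·y/J = 6.011 kip/in; f_ty = M·x/J = 6.586 kip/in.
Resultant f_max = √[f_tx² + (f_v + f_ty)²] = √[6.011² + (2.073 + 6.586)²] = 10.54 kip/in.
Capacity per unit length: φr_n = 0.75 × 0.6 × 100 × (0.707 × 0.4375) = 13.92 kip/in.
10.54 ≤ 13.92 → adequate.

f_max ≈ 10.5 kip/in; adequate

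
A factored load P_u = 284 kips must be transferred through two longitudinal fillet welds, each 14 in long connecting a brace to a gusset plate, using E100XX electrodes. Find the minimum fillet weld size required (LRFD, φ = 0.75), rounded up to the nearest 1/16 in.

w = 3/8 in

E100XX → F_EXX = 100 ksi.
Total weld length L = 28 in.
Required throat t_e = P_u / (φ × 0.6 F_EXX × L) = 284 / (0.75 × 0.6 × 100 × 28) = 0.2254 in.
Required leg w = t_e / 0.707 = 0.3188 in → use 3/8 in.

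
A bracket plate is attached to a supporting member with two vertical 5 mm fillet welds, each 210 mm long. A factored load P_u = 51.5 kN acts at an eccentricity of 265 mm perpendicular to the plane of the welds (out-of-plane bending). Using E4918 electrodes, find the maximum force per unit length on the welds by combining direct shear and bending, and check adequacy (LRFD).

E49XX → F_EXX = 490 MPa.
L_w = 2 × 210 = 420 mm; section modulus (unit throat) S = 2 × L²/6 = 14700 mm².
Direct shear f_v = P/L_w = 51.5×10³/420 = 122.6 N/mm.
Moment M = P × e = 51.5×10³ × 265 = 13648000 N·mm; bending f_b = M/S = 928.4 N/mm.
f_max = √(f_v² + f_b²) = √(122.6² + 928.4²) = 936.5 N/mm.
φr_n = 0.75 × 0.6 × 490 × (0.707 × 5) = 779.5 N/mm → NOT adequate.

f_max ≈ 936 N/mm; NOT adequate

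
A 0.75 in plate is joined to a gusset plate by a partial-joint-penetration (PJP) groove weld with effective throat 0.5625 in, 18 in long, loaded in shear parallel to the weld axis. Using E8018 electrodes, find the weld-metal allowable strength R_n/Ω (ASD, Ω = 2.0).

R_n/Ω ≈ 243 kips

E80XX → F_EXX = 80 ksi.
Effective throat (given) t_e = 0.5625 in.
A_we = 0.5625 × 18 = 10.12 in².
F_nw = 0.6 F_EXX = 48 ksi.
R_n/Ω = (48 × 10.12) / 2.0 = 243 kips.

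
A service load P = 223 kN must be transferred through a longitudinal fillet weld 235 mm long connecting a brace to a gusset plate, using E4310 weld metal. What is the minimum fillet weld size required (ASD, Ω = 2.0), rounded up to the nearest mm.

E43XX → F_EXX = 430 MPa.
Total weld length L = 235 mm.
Required throat t_e = P × Ω / (0.6 F_EXX × L) = 223 × 2.0 / (0.6 × 430 × 235 × 10⁻³) = 7.356 mm.
Required leg w = t_e / 0.707 = 10.4 mm → use 11 mm.

w = 11 mm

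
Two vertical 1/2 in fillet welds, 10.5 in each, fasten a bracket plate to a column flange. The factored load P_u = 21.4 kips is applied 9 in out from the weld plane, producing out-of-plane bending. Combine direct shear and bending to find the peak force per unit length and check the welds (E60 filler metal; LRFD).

f_max ≈ 5.34 kip/in; adequate

E60XX → F_EXX = 60 ksi.
L_w = 2 × 10.5 = 21 in; section modulus (unit throat) S = 2 × L²/6 = 36.75 in².
Direct shear f_v = P/L_w = 21.4/21 = 1.019 kip/in.
Moment M = P × e = 21.4 × 9 = 192.6 kip·in; bending f_b = M/S = 5.241 kip/in.
f_max = √(f_v² + f_b²) = √(1.019² + 5.241²) = 5.339 kip/in.
φr_n = 0.75 × 0.6 × 60 × (0.707 × 0.5) = 9.544 kip/in → adequate.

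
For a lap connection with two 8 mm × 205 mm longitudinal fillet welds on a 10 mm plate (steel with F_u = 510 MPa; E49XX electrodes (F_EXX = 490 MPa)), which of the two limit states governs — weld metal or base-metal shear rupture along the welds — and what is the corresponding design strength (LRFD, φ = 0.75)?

φR_n ≈ 511 kN (weld metal governs)

t_e = 0.707 × 8 = 5.656 mm; L = 410 mm.
Weld metal: φR_n = 0.75 × 0.6 × 490 × 5.656 × 410 × 10⁻³ = 511.3 kN.
Base metal (shear rupture): φR_n = 0.75 × 0.6 × 510 × 10 × 410 × 10⁻³ = 941 kN.
Governing: weld metal.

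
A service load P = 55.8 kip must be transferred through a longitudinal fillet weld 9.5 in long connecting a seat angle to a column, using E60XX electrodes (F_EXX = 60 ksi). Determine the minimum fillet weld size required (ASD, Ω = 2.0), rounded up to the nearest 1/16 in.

w = 1/2 in

Total weld length L = 9.5 in.
Required throat t_e = P × Ω / (0.6 F_EXX × L) = 55.8 × 2.0 / (0.6 × 60 × 9.5) = 0.3263 in.
Required leg w = t_e / 0.707 = 0.4615 in → use 1/2 in.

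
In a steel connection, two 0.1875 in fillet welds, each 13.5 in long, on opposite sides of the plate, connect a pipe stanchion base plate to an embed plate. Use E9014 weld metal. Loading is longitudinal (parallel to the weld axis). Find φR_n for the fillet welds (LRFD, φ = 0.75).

φR_n ≈ 145 kips

E90XX → F_EXX = 90 ksi.
Effective throat t_e = 0.707 × 0.1875 = 0.1326 in.
Total length L = 27 in; A_we = 0.1326 × 27 = 3.579 in².
F_nw = 0.6 F_EXX = 0.6 × 90 = 54 ksi.
φR_n = 0.75 × 54 × 3.579 = 145 kips.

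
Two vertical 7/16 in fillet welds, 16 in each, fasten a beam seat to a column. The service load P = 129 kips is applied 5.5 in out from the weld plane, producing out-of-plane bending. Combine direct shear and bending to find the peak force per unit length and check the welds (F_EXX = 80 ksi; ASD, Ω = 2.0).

f_max ≈ 9.24 kip/in; NOT adequate

L_w = 2 × 16 = 32 in; section modulus (unit throat) S = 2 × L²/6 = 85.33 in².
Direct shear f_v = P/L_w = 129/32 = 4.031 kip/in.
Moment M = P × e = 129 × 5.5 = 709.5 kip·in; bending f_b = M/S = 8.314 kip/in.
f_max = √(f_v² + f_b²) = √(4.031² + 8.314²) = 9.24 kip/in.
r_n/Ω = (1/2.0) × 0.6 × 80 × (0.707 × 0.4375) = 7.423 kip/in → NOT adequate.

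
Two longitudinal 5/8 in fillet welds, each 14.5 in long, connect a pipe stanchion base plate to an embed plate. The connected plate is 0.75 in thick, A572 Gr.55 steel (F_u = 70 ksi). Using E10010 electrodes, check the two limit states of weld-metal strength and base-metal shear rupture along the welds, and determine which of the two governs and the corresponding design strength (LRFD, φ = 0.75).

E100XX → F_EXX = 100 ksi.
t_e = 0.707 × 0.625 = 0.4419 in; L = 29 in.
Weld metal: φR_n = 0.75 × 0.6 × 100 × 0.4419 × 29 = 576.6 kip.
Base metal (shear rupture): φR_n = 0.75 × 0.6 × 70 × 0.75 × 29 = 685.1 kip.
Governing: weld metal.

φR_n ≈ 577 kip (weld metal governs)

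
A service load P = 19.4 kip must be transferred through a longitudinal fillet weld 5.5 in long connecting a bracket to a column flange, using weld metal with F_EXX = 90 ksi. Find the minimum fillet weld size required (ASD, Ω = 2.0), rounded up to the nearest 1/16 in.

w = 3/16 in

Total weld length L = 5.5 in.
Required throat t_e = P × Ω / (0.6 F_EXX × L) = 19.4 × 2.0 / (0.6 × 90 × 5.5) = 0.1306 in.
Required leg w = t_e / 0.707 = 0.1848 in → use 3/16 in.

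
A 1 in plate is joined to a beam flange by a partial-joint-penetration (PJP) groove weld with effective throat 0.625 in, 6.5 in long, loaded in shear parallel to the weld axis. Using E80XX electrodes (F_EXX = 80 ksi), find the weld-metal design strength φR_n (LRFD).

Effective throat (given) t_e = 0.625 in.
A_we = 0.625 × 6.5 = 4.062 in².
F_nw = 0.6 F_EXX = 48 ksi.
φR_n = 0.75 × 48 × 4.062 = 146.2 kips.

φR_n ≈ 146 kips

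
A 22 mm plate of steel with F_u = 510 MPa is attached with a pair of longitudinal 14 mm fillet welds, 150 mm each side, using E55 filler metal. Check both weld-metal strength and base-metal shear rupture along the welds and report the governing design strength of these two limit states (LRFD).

φR_n ≈ 735 kN (weld metal governs)

E55XX → F_EXX = 550 MPa.
t_e = 0.707 × 14 = 9.898 mm; L = 300 mm.
Weld metal: φR_n = 0.75 × 0.6 × 550 × 9.898 × 300 × 10⁻³ = 734.9 kN.
Base metal (shear rupture): φR_n = 0.75 × 0.6 × 510 × 22 × 300 × 10⁻³ = 1515 kN.
Governing: weld metal.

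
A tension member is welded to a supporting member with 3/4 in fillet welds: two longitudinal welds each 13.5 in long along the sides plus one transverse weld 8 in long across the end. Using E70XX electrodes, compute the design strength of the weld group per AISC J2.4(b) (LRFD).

E70XX → F_EXX = 70 ksi.
t_e = 0.707 × 0.75 = 0.5302 in.
R_nwl = 0.6 × 70 × 0.5302 × 27 = 601.3 kip (longitudinal, 2 welds).
R_nwt = 0.6 × 70 × 0.5302 × 8 = 178.2 kip (transverse, base value).
(i) R_nwl + R_nwt = 779.5 kip; (ii) 0.85 R_nwl + 1.5 R_nwt = 778.4 kip.
R_n = max = 779.5 kip [governs: (i)]; φR_n = 584.6 kip.

φR_n ≈ 585 kip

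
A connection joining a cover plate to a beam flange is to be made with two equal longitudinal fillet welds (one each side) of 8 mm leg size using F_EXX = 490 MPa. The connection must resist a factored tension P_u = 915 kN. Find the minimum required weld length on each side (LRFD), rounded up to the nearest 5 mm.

L = 370 mm on each side

Throat t_e = 0.707 × 8 = 5.656 mm.
φr_n = 0.75 × 0.6 × 490 × 5.656 × 10⁻³ = 1.247 kN/mm.
L_req = P_u / φr_n = 915 / 1.247 = 733.7 mm total.
Per side: 733.7 / 2 = 366.8 mm.
Round up → use L = 370 mm on each side.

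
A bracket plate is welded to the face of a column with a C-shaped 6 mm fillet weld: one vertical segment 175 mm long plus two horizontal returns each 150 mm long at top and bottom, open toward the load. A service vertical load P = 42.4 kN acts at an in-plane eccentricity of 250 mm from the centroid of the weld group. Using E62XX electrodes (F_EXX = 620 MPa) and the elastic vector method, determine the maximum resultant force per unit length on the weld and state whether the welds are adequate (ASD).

Total weld length L_w = 475 mm. Treat welds as unit-width lines.
Centroid: x̄ = 2×150×75 / 475 = 47.37 mm from the vertical weld.
Polar moment about centroid: J = I_x + I_y = [175³/12 + 2×150×87.5²] + [175×47.37² + 2(150³/12 + 150×27.63²)] = 3928000 mm³.
Direct shear f_v = P/L_w = 42.4×10³ / 475 = 89.26 N/mm (vertical).
Torsion M = P·e = 42.4×10³ × 250 = 10600000 N·mm.
Critical point at (x, y) = (102.6, 87.5) from centroid. f_tx = M·y/J = 236.1 N/mm; f_ty = M·x/J = 277 N/mm.
Resultant f_max = √[f_tx² + (f_v + f_ty)²] = √[236.1² + (89.26 + 277)²] = 435.8 N/mm.
Capacity per unit length: r_n/Ω = (1/2.0) × 0.6 × 620 × (0.707 × 6) = 789 N/mm.
435.8 ≤ 789 → adequate.

f_max ≈ 436 N/mm; adequate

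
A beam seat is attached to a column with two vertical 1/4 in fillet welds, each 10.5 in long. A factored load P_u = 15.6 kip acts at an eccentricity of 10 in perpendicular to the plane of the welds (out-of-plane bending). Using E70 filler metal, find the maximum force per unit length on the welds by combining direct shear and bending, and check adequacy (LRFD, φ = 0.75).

f_max ≈ 4.31 kip/in; adequate

E70XX → F_EXX = 70 ksi.
L_w = 2 × 10.5 = 21 in; section modulus (unit throat) S = 2 × L²/6 = 36.75 in².
Direct shear f_v = P/L_w = 15.6/21 = 0.7429 kip/in.
Moment M = P × e = 15.6 × 10 = 156 kip·in; bending f_b = M/S = 4.245 kip/in.
f_max = √(f_v² + f_b²) = √(0.7429² + 4.245²) = 4.309 kip/in.
φr_n = 0.75 × 0.6 × 70 × (0.707 × 0.25) = 5.568 kip/in → adequate.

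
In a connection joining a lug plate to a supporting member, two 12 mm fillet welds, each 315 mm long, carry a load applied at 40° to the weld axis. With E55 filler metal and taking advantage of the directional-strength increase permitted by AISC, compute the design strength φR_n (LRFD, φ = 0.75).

φR_n ≈ 1660 kN

E55XX → F_EXX = 550 MPa.
t_e = 0.707 × 12 = 8.484 mm; A_we = 8.484 × 630 = 5345 mm².
Directional factor: 1.0 + 0.5 sin^1.5(40°) = 1.258.
F_nw = 0.6 × 550 × 1.258 = 415 MPa.
φR_n = 0.75 × 415 × 5345 × 10⁻³ = 1664 kN.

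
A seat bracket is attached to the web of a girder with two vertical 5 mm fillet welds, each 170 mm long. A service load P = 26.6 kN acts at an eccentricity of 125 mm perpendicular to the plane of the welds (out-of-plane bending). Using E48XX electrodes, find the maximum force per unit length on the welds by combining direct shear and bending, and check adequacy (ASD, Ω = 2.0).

E48XX → F_EXX = 480 MPa.
L_w = 2 × 170 = 340 mm; section modulus (unit throat) S = 2 × L²/6 = 9633 mm².
Direct shear f_v = P/L_w = 26.6×10³/340 = 78.24 N/mm.
Moment M = P × e = 26.6×10³ × 125 = 3325000 N·mm; bending f_b = M/S = 345.2 N/mm.
f_max = √(f_v² + f_b²) = √(78.24² + 345.2²) = 353.9 N/mm.
r_n/Ω = (1/2.0) × 0.6 × 480 × (0.707 × 5) = 509 N/mm → adequate.

f_max ≈ 354 N/mm; adequate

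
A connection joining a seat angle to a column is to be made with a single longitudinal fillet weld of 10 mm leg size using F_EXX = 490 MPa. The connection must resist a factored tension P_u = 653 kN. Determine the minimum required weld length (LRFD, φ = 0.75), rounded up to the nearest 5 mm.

Throat t_e = 0.707 × 10 = 7.07 mm.
φr_n = 0.75 × 0.6 × 490 × 7.07 × 10⁻³ = 1.559 kN/mm.
L_req = P_u / φr_n = 653 / 1.559 = 418.9 mm total.
Round up → use L = 420 mm.

L = 420 mm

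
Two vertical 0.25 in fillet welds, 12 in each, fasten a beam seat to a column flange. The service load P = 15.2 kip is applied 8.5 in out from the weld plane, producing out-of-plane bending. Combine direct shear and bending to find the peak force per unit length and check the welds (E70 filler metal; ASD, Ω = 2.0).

E70XX → F_EXX = 70 ksi.
L_w = 2 × 12 = 24 in; section modulus (unit throat) S = 2 × L²/6 = 48 in².
Direct shear f_v = P/L_w = 15.2/24 = 0.6333 kip/in.
Moment M = P × e = 15.2 × 8.5 = 129.2 kip·in; bending f_b = M/S = 2.692 kip/in.
f_max = √(f_v² + f_b²) = √(0.6333² + 2.692²) = 2.765 kip/in.
r_n/Ω = (1/2.0) × 0.6 × 70 × (0.707 × 0.25) = 3.712 kip/in → adequate.

f_max ≈ 2.77 kip/in; adequate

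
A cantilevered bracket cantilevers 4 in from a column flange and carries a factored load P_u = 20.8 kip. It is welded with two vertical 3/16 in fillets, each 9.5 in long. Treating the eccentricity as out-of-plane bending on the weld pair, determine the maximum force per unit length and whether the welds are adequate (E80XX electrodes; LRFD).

f_max ≈ 2.97 kip/in; adequate

E80XX → F_EXX = 80 ksi.
L_w = 2 × 9.5 = 19 in; section modulus (unit throat) S = 2 × L²/6 = 30.08 in².
Direct shear f_v = P/L_w = 20.8/19 = 1.095 kip/in.
Moment M = P × e = 20.8 × 4 = 83.2 kip·in; bending f_b = M/S = 2.766 kip/in.
f_max = √(f_v² + f_b²) = √(1.095² + 2.766²) = 2.974 kip/in.
φr_n = 0.75 × 0.6 × 80 × (0.707 × 0.1875) = 4.772 kip/in → adequate.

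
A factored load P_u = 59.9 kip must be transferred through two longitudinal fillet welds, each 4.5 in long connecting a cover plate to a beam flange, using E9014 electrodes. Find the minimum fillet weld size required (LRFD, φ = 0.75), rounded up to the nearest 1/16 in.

w = 1/4 in

E90XX → F_EXX = 90 ksi.
Total weld length L = 9 in.
Required throat t_e = P_u / (φ × 0.6 F_EXX × L) = 59.9 / (0.75 × 0.6 × 90 × 9) = 0.1643 in.
Required leg w = t_e / 0.707 = 0.2324 in → use 1/4 in.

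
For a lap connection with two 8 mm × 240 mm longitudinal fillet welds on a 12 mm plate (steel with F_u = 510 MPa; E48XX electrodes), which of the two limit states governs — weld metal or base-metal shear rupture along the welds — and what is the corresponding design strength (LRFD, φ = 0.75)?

E48XX → F_EXX = 480 MPa.
t_e = 0.707 × 8 = 5.656 mm; L = 480 mm.
Weld metal: φR_n = 0.75 × 0.6 × 480 × 5.656 × 480 × 10⁻³ = 586.4 kN.
Base metal (shear rupture): φR_n = 0.75 × 0.6 × 510 × 12 × 480 × 10⁻³ = 1322 kN.
Governing: weld metal.

φR_n ≈ 586 kN (weld metal governs)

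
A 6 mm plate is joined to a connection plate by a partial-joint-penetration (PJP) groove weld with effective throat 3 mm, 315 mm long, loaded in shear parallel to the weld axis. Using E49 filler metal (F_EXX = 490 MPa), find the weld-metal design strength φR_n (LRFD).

Effective throat (given) t_e = 3 mm.
A_we = 3 × 315 = 945 mm².
F_nw = 0.6 F_EXX = 294 MPa.
φR_n = 0.75 × 294 × 945 × 10⁻³ = 208.4 kN.

φR_n ≈ 208 kN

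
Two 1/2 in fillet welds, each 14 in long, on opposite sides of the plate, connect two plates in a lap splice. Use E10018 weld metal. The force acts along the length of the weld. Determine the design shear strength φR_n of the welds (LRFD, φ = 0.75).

E100XX → F_EXX = 100 ksi.
Effective throat t_e = 0.707 × 0.5 = 0.3535 in.
Total length L = 28 in; A_we = 0.3535 × 28 = 9.898 in².
F_nw = 0.6 F_EXX = 0.6 × 100 = 60 ksi.
φR_n = 0.75 × 60 × 9.898 = 445.4 kips.

φR_n ≈ 445 kips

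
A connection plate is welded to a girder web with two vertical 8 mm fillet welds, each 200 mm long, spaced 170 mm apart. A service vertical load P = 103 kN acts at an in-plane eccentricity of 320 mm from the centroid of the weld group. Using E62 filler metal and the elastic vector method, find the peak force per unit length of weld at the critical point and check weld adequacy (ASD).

E62XX → F_EXX = 620 MPa.
Total weld length L_w = 400 mm. Treat welds as unit-width lines.
Polar moment about centroid: J = 2[d³/12 + d(b/2)²] = 2[200³/12 + 200×85²] = 4223000 mm³.
Direct shear f_v = P/L_w = 103×10³ / 400 = 257.5 N/mm (vertical).
Torsion M = P·e = 103×10³ × 320 = 32960000 N·mm.
Critical point at (x, y) = (85, 100) from centroid. f_tx = M·y/J = 780.4 N/mm; f_ty = M·x/J = 663.4 N/mm.
Resultant f_max = √[f_tx² + (f_v + f_ty)²] = √[780.4² + (257.5 + 663.4)²] = 1207 N/mm.
Capacity per unit length: r_n/Ω = (1/2.0) × 0.6 × 620 × (0.707 × 8) = 1052 N/mm.
1207 > 1052 → NOT adequate.

f_max ≈ 1210 N/mm; NOT adequate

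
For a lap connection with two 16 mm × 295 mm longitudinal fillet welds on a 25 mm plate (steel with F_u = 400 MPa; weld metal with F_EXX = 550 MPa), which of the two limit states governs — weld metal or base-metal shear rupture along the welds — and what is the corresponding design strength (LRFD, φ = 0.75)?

t_e = 0.707 × 16 = 11.31 mm; L = 590 mm.
Weld metal: φR_n = 0.75 × 0.6 × 550 × 11.31 × 590 × 10⁻³ = 1652 kN.
Base metal (shear rupture): φR_n = 0.75 × 0.6 × 400 × 25 × 590 × 10⁻³ = 2655 kN.
Governing: weld metal.

φR_n ≈ 1650 kN (weld metal governs)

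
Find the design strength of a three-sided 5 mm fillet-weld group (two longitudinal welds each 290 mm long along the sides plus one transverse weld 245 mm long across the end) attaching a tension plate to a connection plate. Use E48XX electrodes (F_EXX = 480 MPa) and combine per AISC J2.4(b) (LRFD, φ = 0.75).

φR_n ≈ 657 kN

t_e = 0.707 × 5 = 3.535 mm.
R_nwl = 0.6 × 480 × 3.535 × 580 × 10⁻³ = 590.5 kN (longitudinal, 2 welds).
R_nwt = 0.6 × 480 × 3.535 × 245 × 10⁻³ = 249.4 kN (transverse, base value).
(i) R_nwl + R_nwt = 839.9 kN; (ii) 0.85 R_nwl + 1.5 R_nwt = 876.1 kN.
R_n = max = 876.1 kN [governs: (ii)]; φR_n = 657 kN.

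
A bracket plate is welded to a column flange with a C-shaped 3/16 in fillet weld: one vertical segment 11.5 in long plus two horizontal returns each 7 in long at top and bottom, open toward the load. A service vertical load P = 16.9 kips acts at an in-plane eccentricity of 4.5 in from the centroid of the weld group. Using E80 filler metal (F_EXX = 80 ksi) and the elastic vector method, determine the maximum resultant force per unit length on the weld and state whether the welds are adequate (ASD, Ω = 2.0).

f_max ≈ 1.34 kip/in; adequate

Total weld length L_w = 25.5 in. Treat welds as unit-width lines.
Centroid: x̄ = 2×7×3.5 / 25.5 = 1.922 in from the vertical weld.
Polar moment about centroid: J = I_x + I_y = [11.5³/12 + 2×7×5.75²] + [11.5×1.922² + 2(7³/12 + 7×1.578²)] = 724.1 in³.
Direct shear f_v = P/L_w = 16.9 / 25.5 = 0.6627 kip/in (vertical).
Torsion M = P·e = 16.9 × 4.5 = 76.05 kip·in.
Critical point at (x, y) = (5.078, 5.75) from centroid. f_tx = M·y/J = 0.6039 kip/in; f_ty = M·x/J = 0.5334 kip/in.
Resultant f_max = √[f_tx² + (f_v + f_ty)²] = √[0.6039² + (0.6627 + 0.5334)²] = 1.34 kip/in.
Capacity per unit length: r_n/Ω = (1/2.0) × 0.6 × 80 × (0.707 × 0.1875) = 3.181 kip/in.
1.34 ≤ 3.181 → adequate.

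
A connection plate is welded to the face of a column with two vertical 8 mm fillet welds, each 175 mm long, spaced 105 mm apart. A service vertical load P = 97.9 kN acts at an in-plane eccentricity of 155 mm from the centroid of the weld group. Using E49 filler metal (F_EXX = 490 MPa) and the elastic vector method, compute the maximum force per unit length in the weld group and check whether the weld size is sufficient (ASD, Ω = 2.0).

f_max ≈ 1010 N/mm; NOT adequate

Total weld length L_w = 350 mm. Treat welds as unit-width lines.
Polar moment about centroid: J = 2[d³/12 + d(b/2)²] = 2[175³/12 + 175×52.5²] = 1858000 mm³.
Direct shear f_v = P/L_w = 97.9×10³ / 350 = 279.7 N/mm (vertical).
Torsion M = P·e = 97.9×10³ × 155 = 15174000 N·mm.
Critical point at (x, y) = (52.5, 87.5) from centroid. f_tx = M·y/J = 714.7 N/mm; f_ty = M·x/J = 428.8 N/mm.
Resultant f_max = √[f_tx² + (f_v + f_ty)²] = √[714.7² + (279.7 + 428.8)²] = 1006 N/mm.
Capacity per unit length: r_n/Ω = (1/2.0) × 0.6 × 490 × (0.707 × 8) = 831.4 N/mm.
1006 > 831.4 → NOT adequate.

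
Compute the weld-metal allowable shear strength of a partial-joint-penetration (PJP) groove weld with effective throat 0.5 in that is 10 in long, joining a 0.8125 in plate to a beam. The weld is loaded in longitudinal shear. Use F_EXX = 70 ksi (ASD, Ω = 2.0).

R_n/Ω ≈ 105 kips

Effective throat (given) t_e = 0.5 in.
A_we = 0.5 × 10 = 5 in².
F_nw = 0.6 F_EXX = 42 ksi.
R_n/Ω = (42 × 5) / 2.0 = 105 kips.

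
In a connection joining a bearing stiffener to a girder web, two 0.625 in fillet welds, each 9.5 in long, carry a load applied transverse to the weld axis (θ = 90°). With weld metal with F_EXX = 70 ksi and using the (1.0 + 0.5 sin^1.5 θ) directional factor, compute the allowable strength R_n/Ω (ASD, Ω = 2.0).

R_n/Ω ≈ 264 kips

t_e = 0.707 × 0.625 = 0.4419 in; A_we = 0.4419 × 19 = 8.396 in².
Directional factor: 1.0 + 0.5 sin^1.5(90°) = 1.5.
F_nw = 0.6 × 70 × 1.5 = 63 ksi.
R_n/Ω = (63 × 8.396) / 2.0 = 264.5 kips.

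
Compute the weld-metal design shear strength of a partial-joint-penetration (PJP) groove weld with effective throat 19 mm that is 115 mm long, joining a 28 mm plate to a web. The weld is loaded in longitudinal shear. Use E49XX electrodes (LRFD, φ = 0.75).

φR_n ≈ 482 kN

E49XX → F_EXX = 490 MPa.
Effective throat (given) t_e = 19 mm.
A_we = 19 × 115 = 2185 mm².
F_nw = 0.6 F_EXX = 294 MPa.
φR_n = 0.75 × 294 × 2185 × 10⁻³ = 481.8 kN.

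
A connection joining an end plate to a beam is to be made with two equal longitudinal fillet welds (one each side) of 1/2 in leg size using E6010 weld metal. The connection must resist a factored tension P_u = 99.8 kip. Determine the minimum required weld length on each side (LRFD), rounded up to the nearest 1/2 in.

E60XX → F_EXX = 60 ksi.
Throat t_e = 0.707 × 0.5 = 0.3535 in.
φr_n = 0.75 × 0.6 × 60 × 0.3535 = 9.544 kip/in.
L_req = P_u / φr_n = 99.8 / 9.544 = 10.46 in total.
Per side: 10.46 / 2 = 5.228 in.
Round up → use L = 5.5 in on each side.

L = 5.5 in on each side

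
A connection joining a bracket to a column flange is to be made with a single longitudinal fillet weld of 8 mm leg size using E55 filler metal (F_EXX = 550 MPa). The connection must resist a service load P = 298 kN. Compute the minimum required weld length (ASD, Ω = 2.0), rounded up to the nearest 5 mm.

L = 320 mm

Throat t_e = 0.707 × 8 = 5.656 mm.
r_n/Ω = (0.6 × 550 × 5.656) / 2.0 = 933.2 N/mm = 0.9332 kN/mm.
L_req = P / (r_n/Ω) = 298 / 0.9332 = 319.3 mm total.
Round up → use L = 320 mm.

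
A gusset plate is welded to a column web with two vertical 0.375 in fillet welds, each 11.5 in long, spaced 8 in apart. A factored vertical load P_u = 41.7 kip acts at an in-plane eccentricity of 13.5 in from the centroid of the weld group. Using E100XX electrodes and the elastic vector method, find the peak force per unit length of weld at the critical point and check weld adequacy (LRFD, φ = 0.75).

f_max ≈ 7.53 kip/in; adequate

E100XX → F_EXX = 100 ksi.
Total weld length L_w = 23 in. Treat welds as unit-width lines.
Polar moment about centroid: J = 2[d³/12 + d(b/2)²] = 2[11.5³/12 + 11.5×4²] = 621.5 in³.
Direct shear f_v = P/L_w = 41.7 / 23 = 1.813 kip/in (vertical).
Torsion M = P·e = 41.7 × 13.5 = 562.95 kip·in.
Critical point at (x, y) = (4, 5.75) from centroid. f_tx = M·y/J = 5.208 kip/in; f_ty = M·x/J = 3.623 kip/in.
Resultant f_max = √[f_tx² + (f_v + f_ty)²] = √[5.208² + (1.813 + 3.623)²] = 7.529 kip/in.
Capacity per unit length: φr_n = 0.75 × 0.6 × 100 × (0.707 × 0.375) = 11.93 kip/in.
7.529 ≤ 11.93 → adequate.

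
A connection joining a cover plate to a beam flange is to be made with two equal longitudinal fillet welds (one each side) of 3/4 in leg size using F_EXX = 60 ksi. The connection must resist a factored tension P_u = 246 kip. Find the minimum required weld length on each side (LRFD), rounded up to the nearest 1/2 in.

Throat t_e = 0.707 × 0.75 = 0.5302 in.
φr_n = 0.75 × 0.6 × 60 × 0.5302 = 14.32 kip/in.
L_req = P_u / φr_n = 246 / 14.32 = 17.18 in total.
Per side: 17.18 / 2 = 8.591 in.
Round up → use L = 9 in on each side.

L = 9 in on each side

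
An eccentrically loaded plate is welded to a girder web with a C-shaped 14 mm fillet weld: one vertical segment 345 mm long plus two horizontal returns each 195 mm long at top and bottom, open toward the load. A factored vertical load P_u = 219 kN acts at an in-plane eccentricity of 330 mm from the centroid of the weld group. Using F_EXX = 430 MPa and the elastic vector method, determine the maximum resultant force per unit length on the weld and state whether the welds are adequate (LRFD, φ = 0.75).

f_max ≈ 1110 N/mm; adequate

Total weld length L_w = 735 mm. Treat welds as unit-width lines.
Centroid: x̄ = 2×195×97.5 / 735 = 51.73 mm from the vertical weld.
Polar moment about centroid: J = I_x + I_y = [345³/12 + 2×195×172.5²] + [345×51.73² + 2(195³/12 + 195×45.77²)] = 18000000 mm³.
Direct shear f_v = P/L_w = 219×10³ / 735 = 298 N/mm (vertical).
Torsion M = P·e = 219×10³ × 330 = 72270000 N·mm.
Critical point at (x, y) = (143.3, 172.5) from centroid. f_tx = M·y/J = 692.5 N/mm; f_ty = M·x/J = 575.1 N/mm.
Resultant f_max = √[f_tx² + (f_v + f_ty)²] = √[692.5² + (298 + 575.1)²] = 1114 N/mm.
Capacity per unit length: φr_n = 0.75 × 0.6 × 430 × (0.707 × 14) = 1915 N/mm.
1114 ≤ 1915 → adequate.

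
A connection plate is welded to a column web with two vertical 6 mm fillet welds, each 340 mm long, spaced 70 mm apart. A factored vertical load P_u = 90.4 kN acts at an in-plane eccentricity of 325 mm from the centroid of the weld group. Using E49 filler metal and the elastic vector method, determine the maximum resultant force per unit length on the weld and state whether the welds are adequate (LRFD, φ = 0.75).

f_max ≈ 729 N/mm; adequate

E49XX → F_EXX = 490 MPa.
Total weld length L_w = 680 mm. Treat welds as unit-width lines.
Polar moment about centroid: J = 2[d³/12 + d(b/2)²] = 2[340³/12 + 340×35²] = 7384000 mm³.
Direct shear f_v = P/L_w = 90.4×10³ / 680 = 132.9 N/mm (vertical).
Torsion M = P·e = 90.4×10³ × 325 = 29380000 N·mm.
Critical point at (x, y) = (35, 170) from centroid. f_tx = M·y/J = 676.4 N/mm; f_ty = M·x/J = 139.3 N/mm.
Resultant f_max = √[f_tx² + (f_v + f_ty)²] = √[676.4² + (132.9 + 139.3)²] = 729.2 N/mm.
Capacity per unit length: φr_n = 0.75 × 0.6 × 490 × (0.707 × 6) = 935.4 N/mm.
729.2 ≤ 935.4 → adequate.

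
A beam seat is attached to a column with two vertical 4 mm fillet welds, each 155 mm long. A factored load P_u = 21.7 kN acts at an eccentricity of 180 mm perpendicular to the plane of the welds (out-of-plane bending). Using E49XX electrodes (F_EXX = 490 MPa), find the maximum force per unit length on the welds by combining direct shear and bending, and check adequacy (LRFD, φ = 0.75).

f_max ≈ 493 N/mm; adequate

L_w = 2 × 155 = 310 mm; section modulus (unit throat) S = 2 × L²/6 = 8008 mm².
Direct shear f_v = P/L_w = 21.7×10³/310 = 70 N/mm.
Moment M = P × e = 21.7×10³ × 180 = 3906000 N·mm; bending f_b = M/S = 487.7 N/mm.
f_max = √(f_v² + f_b²) = √(70² + 487.7²) = 492.7 N/mm.
φr_n = 0.75 × 0.6 × 490 × (0.707 × 4) = 623.6 N/mm → adequate.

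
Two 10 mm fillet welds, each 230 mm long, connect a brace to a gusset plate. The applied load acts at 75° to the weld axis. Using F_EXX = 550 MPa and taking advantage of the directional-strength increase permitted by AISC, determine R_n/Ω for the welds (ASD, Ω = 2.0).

R_n/Ω ≈ 791 kN

t_e = 0.707 × 10 = 7.07 mm; A_we = 7.07 × 460 = 3252 mm².
Directional factor: 1.0 + 0.5 sin^1.5(75°) = 1.475.
F_nw = 0.6 × 550 × 1.475 = 486.6 MPa.
R_n/Ω = (486.6 × 3252) / 2.0 × 10⁻³ = 791.3 kN.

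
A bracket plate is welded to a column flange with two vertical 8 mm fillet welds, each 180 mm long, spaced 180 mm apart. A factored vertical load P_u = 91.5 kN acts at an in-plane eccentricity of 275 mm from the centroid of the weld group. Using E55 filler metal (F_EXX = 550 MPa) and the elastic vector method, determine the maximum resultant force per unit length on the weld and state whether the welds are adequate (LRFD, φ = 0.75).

f_max ≈ 1020 N/mm; adequate

Total weld length L_w = 360 mm. Treat welds as unit-width lines.
Polar moment about centroid: J = 2[d³/12 + d(b/2)²] = 2[180³/12 + 180×90²] = 3888000 mm³.
Direct shear f_v = P/L_w = 91.5×10³ / 360 = 254.2 N/mm (vertical).
Torsion M = P·e = 91.5×10³ × 275 = 25162000 N·mm.
Critical point at (x, y) = (90, 90) from centroid. f_tx = M·y/J = 582.5 N/mm; f_ty = M·x/J = 582.5 N/mm.
Resultant f_max = √[f_tx² + (f_v + f_ty)²] = √[582.5² + (254.2 + 582.5)²] = 1019 N/mm.
Capacity per unit length: φr_n = 0.75 × 0.6 × 550 × (0.707 × 8) = 1400 N/mm.
1019 ≤ 1400 → adequate.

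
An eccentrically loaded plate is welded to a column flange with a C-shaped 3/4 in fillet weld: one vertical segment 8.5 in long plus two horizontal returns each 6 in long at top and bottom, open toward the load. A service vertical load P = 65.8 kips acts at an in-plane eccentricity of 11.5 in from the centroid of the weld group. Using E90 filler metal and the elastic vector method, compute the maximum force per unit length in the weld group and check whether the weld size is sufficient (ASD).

E90XX → F_EXX = 90 ksi.
Total weld length L_w = 20.5 in. Treat welds as unit-width lines.
Centroid: x̄ = 2×6×3 / 20.5 = 1.756 in from the vertical weld.
Polar moment about centroid: J = I_x + I_y = [8.5³/12 + 2×6×4.25²] + [8.5×1.756² + 2(6³/12 + 6×1.244²)] = 348.7 in³.
Direct shear f_v = P/L_w = 65.8 / 20.5 = 3.21 kip/in (vertical).
Torsion M = P·e = 65.8 × 11.5 = 756.7 kip·in.
Critical point at (x, y) = (4.244, 4.25) from centroid. f_tx = M·y/J = 9.223 kip/in; f_ty = M·x/J = 9.209 kip/in.
Resultant f_max = √[f_tx² + (f_v + f_ty)²] = √[9.223² + (3.21 + 9.209)²] = 15.47 kip/in.
Capacity per unit length: r_n/Ω = (1/2.0) × 0.6 × 90 × (0.707 × 0.75) = 14.32 kip/in.
15.47 > 14.32 → NOT adequate.

f_max ≈ 15.5 kip/in; NOT adequate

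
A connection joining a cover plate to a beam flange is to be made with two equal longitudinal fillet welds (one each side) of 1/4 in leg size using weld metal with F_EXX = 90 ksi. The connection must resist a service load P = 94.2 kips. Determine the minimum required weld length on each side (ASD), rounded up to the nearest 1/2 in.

Throat t_e = 0.707 × 0.25 = 0.1767 in.
r_n/Ω = (0.6 × 90 × 0.1767) / 2.0 = 4.772 kip/in.
L_req = P / (r_n/Ω) = 94.2 / 4.772 = 19.74 in total.
Per side: 19.74 / 2 = 9.87 in.
Round up → use L = 10 in on each side.

L = 10 in on each side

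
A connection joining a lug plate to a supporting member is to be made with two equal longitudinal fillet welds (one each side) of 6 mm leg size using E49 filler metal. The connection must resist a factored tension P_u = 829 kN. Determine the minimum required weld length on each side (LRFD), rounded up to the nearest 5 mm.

E49XX → F_EXX = 490 MPa.
Throat t_e = 0.707 × 6 = 4.242 mm.
φr_n = 0.75 × 0.6 × 490 × 4.242 × 10⁻³ = 0.9354 kN/mm.
L_req = P_u / φr_n = 829 / 0.9354 = 886.3 mm total.
Per side: 886.3 / 2 = 443.1 mm.
Round up → use L = 445 mm on each side.

L = 445 mm on each side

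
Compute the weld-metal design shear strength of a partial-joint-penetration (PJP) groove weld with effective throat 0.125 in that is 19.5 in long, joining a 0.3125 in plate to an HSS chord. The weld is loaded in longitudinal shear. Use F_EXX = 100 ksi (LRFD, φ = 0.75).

φR_n ≈ 110 kip

Effective throat (given) t_e = 0.125 in.
A_we = 0.125 × 19.5 = 2.438 in².
F_nw = 0.6 F_EXX = 60 ksi.
φR_n = 0.75 × 60 × 2.438 = 109.7 kip.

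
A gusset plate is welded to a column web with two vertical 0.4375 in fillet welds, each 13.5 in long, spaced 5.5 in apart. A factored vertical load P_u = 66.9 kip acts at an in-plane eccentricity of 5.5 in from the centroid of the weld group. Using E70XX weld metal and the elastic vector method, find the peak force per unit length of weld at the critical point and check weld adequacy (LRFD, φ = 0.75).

E70XX → F_EXX = 70 ksi.
Total weld length L_w = 27 in. Treat welds as unit-width lines.
Polar moment about centroid: J = 2[d³/12 + d(b/2)²] = 2[13.5³/12 + 13.5×2.75²] = 614.2 in³.
Direct shear f_v = P/L_w = 66.9 / 27 = 2.478 kip/in (vertical).
Torsion M = P·e = 66.9 × 5.5 = 367.95 kip·in.
Critical point at (x, y) = (2.75, 6.75) from centroid. f_tx = M·y/J = 4.043 kip/in; f_ty = M·x/J = 1.647 kip/in.
Resultant f_max = √[f_tx² + (f_v + f_ty)²] = √[4.043² + (2.478 + 1.647)²] = 5.776 kip/in.
Capacity per unit length: φr_n = 0.75 × 0.6 × 70 × (0.707 × 0.4375) = 9.743 kip/in.
5.776 ≤ 9.743 → adequate.

f_max ≈ 5.78 kip/in; adequate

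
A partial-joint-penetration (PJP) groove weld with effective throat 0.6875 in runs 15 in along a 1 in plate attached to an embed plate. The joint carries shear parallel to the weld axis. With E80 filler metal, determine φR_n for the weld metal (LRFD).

φR_n ≈ 371 kips

E80XX → F_EXX = 80 ksi.
Effective throat (given) t_e = 0.6875 in.
A_we = 0.6875 × 15 = 10.31 in².
F_nw = 0.6 F_EXX = 48 ksi.
φR_n = 0.75 × 48 × 10.31 = 371.2 kips.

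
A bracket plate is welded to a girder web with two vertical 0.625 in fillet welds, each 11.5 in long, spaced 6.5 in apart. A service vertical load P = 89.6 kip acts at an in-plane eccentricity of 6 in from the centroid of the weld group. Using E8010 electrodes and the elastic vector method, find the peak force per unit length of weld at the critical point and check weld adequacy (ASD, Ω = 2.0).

E80XX → F_EXX = 80 ksi.
Total weld length L_w = 23 in. Treat welds as unit-width lines.
Polar moment about centroid: J = 2[d³/12 + d(b/2)²] = 2[11.5³/12 + 11.5×3.25²] = 496.4 in³.
Direct shear f_v = P/L_w = 89.6 / 23 = 3.896 kip/in (vertical).
Torsion M = P·e = 89.6 × 6 = 537.6 kip·in.
Critical point at (x, y) = (3.25, 5.75) from centroid. f_tx = M·y/J = 6.227 kip/in; f_ty = M·x/J = 3.52 kip/in.
Resultant f_max = √[f_tx² + (f_v + f_ty)²] = √[6.227² + (3.896 + 3.52)²] = 9.683 kip/in.
Capacity per unit length: r_n/Ω = (1/2.0) × 0.6 × 80 × (0.707 × 0.625) = 10.6 kip/in.
9.683 ≤ 10.6 → adequate.

f_max ≈ 9.68 kip/in; adequate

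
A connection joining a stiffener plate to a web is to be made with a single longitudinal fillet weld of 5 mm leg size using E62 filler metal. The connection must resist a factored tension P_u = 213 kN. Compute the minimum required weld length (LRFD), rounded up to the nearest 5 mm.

L = 220 mm

E62XX → F_EXX = 620 MPa.
Throat t_e = 0.707 × 5 = 3.535 mm.
φr_n = 0.75 × 0.6 × 620 × 3.535 × 10⁻³ = 0.9863 kN/mm.
L_req = P_u / φr_n = 213 / 0.9863 = 216 mm total.
Round up → use L = 220 mm.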